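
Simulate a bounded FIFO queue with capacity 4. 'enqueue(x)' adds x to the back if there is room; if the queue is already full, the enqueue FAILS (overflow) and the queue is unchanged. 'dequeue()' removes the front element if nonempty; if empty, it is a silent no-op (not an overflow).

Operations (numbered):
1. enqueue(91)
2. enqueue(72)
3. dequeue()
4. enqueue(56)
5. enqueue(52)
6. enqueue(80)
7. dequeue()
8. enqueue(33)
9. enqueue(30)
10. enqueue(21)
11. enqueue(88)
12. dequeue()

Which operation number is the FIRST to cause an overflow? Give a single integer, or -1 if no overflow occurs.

1. enqueue(91): size=1
2. enqueue(72): size=2
3. dequeue(): size=1
4. enqueue(56): size=2
5. enqueue(52): size=3
6. enqueue(80): size=4
7. dequeue(): size=3
8. enqueue(33): size=4
9. enqueue(30): size=4=cap → OVERFLOW (fail)
10. enqueue(21): size=4=cap → OVERFLOW (fail)
11. enqueue(88): size=4=cap → OVERFLOW (fail)
12. dequeue(): size=3

Answer: 9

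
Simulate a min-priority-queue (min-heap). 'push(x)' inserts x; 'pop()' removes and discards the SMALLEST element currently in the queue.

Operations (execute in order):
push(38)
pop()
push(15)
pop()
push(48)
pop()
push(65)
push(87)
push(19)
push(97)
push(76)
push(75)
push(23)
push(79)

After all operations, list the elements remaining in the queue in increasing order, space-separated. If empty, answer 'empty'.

push(38): heap contents = [38]
pop() → 38: heap contents = []
push(15): heap contents = [15]
pop() → 15: heap contents = []
push(48): heap contents = [48]
pop() → 48: heap contents = []
push(65): heap contents = [65]
push(87): heap contents = [65, 87]
push(19): heap contents = [19, 65, 87]
push(97): heap contents = [19, 65, 87, 97]
push(76): heap contents = [19, 65, 76, 87, 97]
push(75): heap contents = [19, 65, 75, 76, 87, 97]
push(23): heap contents = [19, 23, 65, 75, 76, 87, 97]
push(79): heap contents = [19, 23, 65, 75, 76, 79, 87, 97]

Answer: 19 23 65 75 76 79 87 97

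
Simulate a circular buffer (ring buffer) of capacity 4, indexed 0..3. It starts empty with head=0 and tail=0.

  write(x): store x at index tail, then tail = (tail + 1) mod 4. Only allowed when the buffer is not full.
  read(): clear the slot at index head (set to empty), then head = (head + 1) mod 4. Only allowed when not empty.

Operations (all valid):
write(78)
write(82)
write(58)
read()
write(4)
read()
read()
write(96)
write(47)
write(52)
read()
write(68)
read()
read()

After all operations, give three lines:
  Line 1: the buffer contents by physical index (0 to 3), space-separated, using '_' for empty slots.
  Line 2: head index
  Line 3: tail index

Answer: _ _ 52 68
2
0

Derivation:
write(78): buf=[78 _ _ _], head=0, tail=1, size=1
write(82): buf=[78 82 _ _], head=0, tail=2, size=2
write(58): buf=[78 82 58 _], head=0, tail=3, size=3
read(): buf=[_ 82 58 _], head=1, tail=3, size=2
write(4): buf=[_ 82 58 4], head=1, tail=0, size=3
read(): buf=[_ _ 58 4], head=2, tail=0, size=2
read(): buf=[_ _ _ 4], head=3, tail=0, size=1
write(96): buf=[96 _ _ 4], head=3, tail=1, size=2
write(47): buf=[96 47 _ 4], head=3, tail=2, size=3
write(52): buf=[96 47 52 4], head=3, tail=3, size=4
read(): buf=[96 47 52 _], head=0, tail=3, size=3
write(68): buf=[96 47 52 68], head=0, tail=0, size=4
read(): buf=[_ 47 52 68], head=1, tail=0, size=3
read(): buf=[_ _ 52 68], head=2, tail=0, size=2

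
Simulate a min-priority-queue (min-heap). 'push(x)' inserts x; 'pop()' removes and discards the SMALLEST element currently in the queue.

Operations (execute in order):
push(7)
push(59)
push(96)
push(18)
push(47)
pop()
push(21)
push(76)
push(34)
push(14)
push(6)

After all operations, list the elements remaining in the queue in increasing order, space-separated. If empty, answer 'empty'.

push(7): heap contents = [7]
push(59): heap contents = [7, 59]
push(96): heap contents = [7, 59, 96]
push(18): heap contents = [7, 18, 59, 96]
push(47): heap contents = [7, 18, 47, 59, 96]
pop() → 7: heap contents = [18, 47, 59, 96]
push(21): heap contents = [18, 21, 47, 59, 96]
push(76): heap contents = [18, 21, 47, 59, 76, 96]
push(34): heap contents = [18, 21, 34, 47, 59, 76, 96]
push(14): heap contents = [14, 18, 21, 34, 47, 59, 76, 96]
push(6): heap contents = [6, 14, 18, 21, 34, 47, 59, 76, 96]

Answer: 6 14 18 21 34 47 59 76 96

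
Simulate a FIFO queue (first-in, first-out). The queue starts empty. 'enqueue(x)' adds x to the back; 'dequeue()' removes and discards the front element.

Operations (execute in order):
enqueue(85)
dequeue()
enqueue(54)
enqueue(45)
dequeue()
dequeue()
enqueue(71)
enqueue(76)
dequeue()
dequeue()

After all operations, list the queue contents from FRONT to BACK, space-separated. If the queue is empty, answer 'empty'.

enqueue(85): [85]
dequeue(): []
enqueue(54): [54]
enqueue(45): [54, 45]
dequeue(): [45]
dequeue(): []
enqueue(71): [71]
enqueue(76): [71, 76]
dequeue(): [76]
dequeue(): []

Answer: empty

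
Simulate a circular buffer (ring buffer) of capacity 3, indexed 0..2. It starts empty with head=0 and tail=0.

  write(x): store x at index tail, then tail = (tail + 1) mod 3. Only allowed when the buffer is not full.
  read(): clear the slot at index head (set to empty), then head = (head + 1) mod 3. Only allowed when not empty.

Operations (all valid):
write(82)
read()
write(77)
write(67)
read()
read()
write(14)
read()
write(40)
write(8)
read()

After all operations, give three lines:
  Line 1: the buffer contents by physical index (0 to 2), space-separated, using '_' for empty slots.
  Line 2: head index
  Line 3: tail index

Answer: _ _ 8
2
0

Derivation:
write(82): buf=[82 _ _], head=0, tail=1, size=1
read(): buf=[_ _ _], head=1, tail=1, size=0
write(77): buf=[_ 77 _], head=1, tail=2, size=1
write(67): buf=[_ 77 67], head=1, tail=0, size=2
read(): buf=[_ _ 67], head=2, tail=0, size=1
read(): buf=[_ _ _], head=0, tail=0, size=0
write(14): buf=[14 _ _], head=0, tail=1, size=1
read(): buf=[_ _ _], head=1, tail=1, size=0
write(40): buf=[_ 40 _], head=1, tail=2, size=1
write(8): buf=[_ 40 8], head=1, tail=0, size=2
read(): buf=[_ _ 8], head=2, tail=0, size=1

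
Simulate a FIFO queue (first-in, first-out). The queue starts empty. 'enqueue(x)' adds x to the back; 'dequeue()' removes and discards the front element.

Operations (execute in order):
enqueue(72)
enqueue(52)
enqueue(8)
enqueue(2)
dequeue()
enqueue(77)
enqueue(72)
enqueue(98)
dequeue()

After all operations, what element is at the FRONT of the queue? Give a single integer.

Answer: 8

Derivation:
enqueue(72): queue = [72]
enqueue(52): queue = [72, 52]
enqueue(8): queue = [72, 52, 8]
enqueue(2): queue = [72, 52, 8, 2]
dequeue(): queue = [52, 8, 2]
enqueue(77): queue = [52, 8, 2, 77]
enqueue(72): queue = [52, 8, 2, 77, 72]
enqueue(98): queue = [52, 8, 2, 77, 72, 98]
dequeue(): queue = [8, 2, 77, 72, 98]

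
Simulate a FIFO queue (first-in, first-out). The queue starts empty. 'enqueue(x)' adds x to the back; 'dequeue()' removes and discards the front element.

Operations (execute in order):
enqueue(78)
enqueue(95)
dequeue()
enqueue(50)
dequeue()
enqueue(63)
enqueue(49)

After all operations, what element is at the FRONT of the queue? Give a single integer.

Answer: 50

Derivation:
enqueue(78): queue = [78]
enqueue(95): queue = [78, 95]
dequeue(): queue = [95]
enqueue(50): queue = [95, 50]
dequeue(): queue = [50]
enqueue(63): queue = [50, 63]
enqueue(49): queue = [50, 63, 49]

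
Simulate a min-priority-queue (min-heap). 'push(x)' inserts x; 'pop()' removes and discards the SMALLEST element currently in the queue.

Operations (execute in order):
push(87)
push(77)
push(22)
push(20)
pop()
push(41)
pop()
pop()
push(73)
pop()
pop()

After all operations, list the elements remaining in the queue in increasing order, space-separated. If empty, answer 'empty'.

Answer: 87

Derivation:
push(87): heap contents = [87]
push(77): heap contents = [77, 87]
push(22): heap contents = [22, 77, 87]
push(20): heap contents = [20, 22, 77, 87]
pop() → 20: heap contents = [22, 77, 87]
push(41): heap contents = [22, 41, 77, 87]
pop() → 22: heap contents = [41, 77, 87]
pop() → 41: heap contents = [77, 87]
push(73): heap contents = [73, 77, 87]
pop() → 73: heap contents = [77, 87]
pop() → 77: heap contents = [87]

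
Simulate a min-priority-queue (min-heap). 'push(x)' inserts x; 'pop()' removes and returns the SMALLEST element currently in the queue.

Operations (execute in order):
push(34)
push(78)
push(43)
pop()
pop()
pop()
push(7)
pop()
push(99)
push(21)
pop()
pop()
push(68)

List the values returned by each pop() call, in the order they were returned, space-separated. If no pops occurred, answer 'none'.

Answer: 34 43 78 7 21 99

Derivation:
push(34): heap contents = [34]
push(78): heap contents = [34, 78]
push(43): heap contents = [34, 43, 78]
pop() → 34: heap contents = [43, 78]
pop() → 43: heap contents = [78]
pop() → 78: heap contents = []
push(7): heap contents = [7]
pop() → 7: heap contents = []
push(99): heap contents = [99]
push(21): heap contents = [21, 99]
pop() → 21: heap contents = [99]
pop() → 99: heap contents = []
push(68): heap contents = [68]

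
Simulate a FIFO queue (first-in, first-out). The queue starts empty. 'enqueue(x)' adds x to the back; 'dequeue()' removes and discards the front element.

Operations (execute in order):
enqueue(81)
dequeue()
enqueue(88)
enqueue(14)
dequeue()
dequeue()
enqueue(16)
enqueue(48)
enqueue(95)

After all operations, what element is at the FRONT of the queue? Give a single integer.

Answer: 16

Derivation:
enqueue(81): queue = [81]
dequeue(): queue = []
enqueue(88): queue = [88]
enqueue(14): queue = [88, 14]
dequeue(): queue = [14]
dequeue(): queue = []
enqueue(16): queue = [16]
enqueue(48): queue = [16, 48]
enqueue(95): queue = [16, 48, 95]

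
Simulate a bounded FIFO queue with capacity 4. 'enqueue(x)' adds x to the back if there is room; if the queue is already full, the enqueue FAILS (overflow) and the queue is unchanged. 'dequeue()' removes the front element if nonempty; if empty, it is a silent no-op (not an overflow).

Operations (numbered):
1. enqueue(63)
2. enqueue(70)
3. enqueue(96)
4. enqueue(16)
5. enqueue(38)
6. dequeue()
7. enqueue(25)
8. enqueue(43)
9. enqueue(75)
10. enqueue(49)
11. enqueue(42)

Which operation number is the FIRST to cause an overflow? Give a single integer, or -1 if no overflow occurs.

Answer: 5

Derivation:
1. enqueue(63): size=1
2. enqueue(70): size=2
3. enqueue(96): size=3
4. enqueue(16): size=4
5. enqueue(38): size=4=cap → OVERFLOW (fail)
6. dequeue(): size=3
7. enqueue(25): size=4
8. enqueue(43): size=4=cap → OVERFLOW (fail)
9. enqueue(75): size=4=cap → OVERFLOW (fail)
10. enqueue(49): size=4=cap → OVERFLOW (fail)
11. enqueue(42): size=4=cap → OVERFLOW (fail)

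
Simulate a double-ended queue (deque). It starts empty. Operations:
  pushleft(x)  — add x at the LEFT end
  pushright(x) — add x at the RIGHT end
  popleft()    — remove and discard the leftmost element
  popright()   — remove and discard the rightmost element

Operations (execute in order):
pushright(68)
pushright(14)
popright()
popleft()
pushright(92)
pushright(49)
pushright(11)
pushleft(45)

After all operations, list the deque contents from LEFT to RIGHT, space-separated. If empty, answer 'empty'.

Answer: 45 92 49 11

Derivation:
pushright(68): [68]
pushright(14): [68, 14]
popright(): [68]
popleft(): []
pushright(92): [92]
pushright(49): [92, 49]
pushright(11): [92, 49, 11]
pushleft(45): [45, 92, 49, 11]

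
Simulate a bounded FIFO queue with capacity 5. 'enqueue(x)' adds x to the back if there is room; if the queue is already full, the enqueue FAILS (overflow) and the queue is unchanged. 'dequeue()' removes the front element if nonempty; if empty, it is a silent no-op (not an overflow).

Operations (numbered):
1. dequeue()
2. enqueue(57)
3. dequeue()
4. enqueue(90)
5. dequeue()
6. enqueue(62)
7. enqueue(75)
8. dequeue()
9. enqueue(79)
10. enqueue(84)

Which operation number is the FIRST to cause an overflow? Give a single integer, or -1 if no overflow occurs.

Answer: -1

Derivation:
1. dequeue(): empty, no-op, size=0
2. enqueue(57): size=1
3. dequeue(): size=0
4. enqueue(90): size=1
5. dequeue(): size=0
6. enqueue(62): size=1
7. enqueue(75): size=2
8. dequeue(): size=1
9. enqueue(79): size=2
10. enqueue(84): size=3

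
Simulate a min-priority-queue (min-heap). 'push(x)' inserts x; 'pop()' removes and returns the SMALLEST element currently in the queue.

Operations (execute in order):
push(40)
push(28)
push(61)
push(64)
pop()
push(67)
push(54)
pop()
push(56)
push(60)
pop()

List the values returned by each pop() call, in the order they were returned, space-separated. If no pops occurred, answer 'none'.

push(40): heap contents = [40]
push(28): heap contents = [28, 40]
push(61): heap contents = [28, 40, 61]
push(64): heap contents = [28, 40, 61, 64]
pop() → 28: heap contents = [40, 61, 64]
push(67): heap contents = [40, 61, 64, 67]
push(54): heap contents = [40, 54, 61, 64, 67]
pop() → 40: heap contents = [54, 61, 64, 67]
push(56): heap contents = [54, 56, 61, 64, 67]
push(60): heap contents = [54, 56, 60, 61, 64, 67]
pop() → 54: heap contents = [56, 60, 61, 64, 67]

Answer: 28 40 54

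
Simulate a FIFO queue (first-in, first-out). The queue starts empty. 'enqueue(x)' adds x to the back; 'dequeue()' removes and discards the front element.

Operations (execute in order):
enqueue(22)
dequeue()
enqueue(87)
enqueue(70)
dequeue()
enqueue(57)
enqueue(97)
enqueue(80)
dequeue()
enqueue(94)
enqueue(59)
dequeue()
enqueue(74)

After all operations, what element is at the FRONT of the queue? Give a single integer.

Answer: 97

Derivation:
enqueue(22): queue = [22]
dequeue(): queue = []
enqueue(87): queue = [87]
enqueue(70): queue = [87, 70]
dequeue(): queue = [70]
enqueue(57): queue = [70, 57]
enqueue(97): queue = [70, 57, 97]
enqueue(80): queue = [70, 57, 97, 80]
dequeue(): queue = [57, 97, 80]
enqueue(94): queue = [57, 97, 80, 94]
enqueue(59): queue = [57, 97, 80, 94, 59]
dequeue(): queue = [97, 80, 94, 59]
enqueue(74): queue = [97, 80, 94, 59, 74]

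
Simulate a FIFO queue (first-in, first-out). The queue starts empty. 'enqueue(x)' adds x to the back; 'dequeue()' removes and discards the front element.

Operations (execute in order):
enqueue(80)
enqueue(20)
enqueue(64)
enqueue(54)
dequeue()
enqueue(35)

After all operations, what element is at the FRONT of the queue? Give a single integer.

Answer: 20

Derivation:
enqueue(80): queue = [80]
enqueue(20): queue = [80, 20]
enqueue(64): queue = [80, 20, 64]
enqueue(54): queue = [80, 20, 64, 54]
dequeue(): queue = [20, 64, 54]
enqueue(35): queue = [20, 64, 54, 35]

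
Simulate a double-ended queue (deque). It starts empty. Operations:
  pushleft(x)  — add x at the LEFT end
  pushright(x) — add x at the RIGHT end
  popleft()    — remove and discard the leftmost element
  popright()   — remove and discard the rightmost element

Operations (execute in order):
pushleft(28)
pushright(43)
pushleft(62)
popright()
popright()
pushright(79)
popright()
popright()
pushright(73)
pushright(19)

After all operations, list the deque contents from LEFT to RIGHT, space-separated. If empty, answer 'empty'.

pushleft(28): [28]
pushright(43): [28, 43]
pushleft(62): [62, 28, 43]
popright(): [62, 28]
popright(): [62]
pushright(79): [62, 79]
popright(): [62]
popright(): []
pushright(73): [73]
pushright(19): [73, 19]

Answer: 73 19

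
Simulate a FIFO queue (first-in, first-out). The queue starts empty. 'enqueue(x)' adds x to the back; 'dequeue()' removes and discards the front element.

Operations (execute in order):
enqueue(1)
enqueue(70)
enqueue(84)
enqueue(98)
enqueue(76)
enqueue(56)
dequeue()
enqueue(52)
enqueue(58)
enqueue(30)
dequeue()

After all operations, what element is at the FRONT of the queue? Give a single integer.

enqueue(1): queue = [1]
enqueue(70): queue = [1, 70]
enqueue(84): queue = [1, 70, 84]
enqueue(98): queue = [1, 70, 84, 98]
enqueue(76): queue = [1, 70, 84, 98, 76]
enqueue(56): queue = [1, 70, 84, 98, 76, 56]
dequeue(): queue = [70, 84, 98, 76, 56]
enqueue(52): queue = [70, 84, 98, 76, 56, 52]
enqueue(58): queue = [70, 84, 98, 76, 56, 52, 58]
enqueue(30): queue = [70, 84, 98, 76, 56, 52, 58, 30]
dequeue(): queue = [84, 98, 76, 56, 52, 58, 30]

Answer: 84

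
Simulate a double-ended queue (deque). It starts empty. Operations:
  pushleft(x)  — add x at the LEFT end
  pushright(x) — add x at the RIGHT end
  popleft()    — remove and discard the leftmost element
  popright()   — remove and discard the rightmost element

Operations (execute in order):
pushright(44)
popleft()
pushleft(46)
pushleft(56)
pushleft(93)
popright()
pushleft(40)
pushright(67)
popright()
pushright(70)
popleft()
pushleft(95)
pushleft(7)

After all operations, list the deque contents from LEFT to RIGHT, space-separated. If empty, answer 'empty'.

pushright(44): [44]
popleft(): []
pushleft(46): [46]
pushleft(56): [56, 46]
pushleft(93): [93, 56, 46]
popright(): [93, 56]
pushleft(40): [40, 93, 56]
pushright(67): [40, 93, 56, 67]
popright(): [40, 93, 56]
pushright(70): [40, 93, 56, 70]
popleft(): [93, 56, 70]
pushleft(95): [95, 93, 56, 70]
pushleft(7): [7, 95, 93, 56, 70]

Answer: 7 95 93 56 70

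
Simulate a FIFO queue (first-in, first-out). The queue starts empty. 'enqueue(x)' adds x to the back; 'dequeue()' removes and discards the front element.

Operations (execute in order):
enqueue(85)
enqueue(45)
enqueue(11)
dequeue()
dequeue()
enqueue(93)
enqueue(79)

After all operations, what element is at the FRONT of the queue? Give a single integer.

Answer: 11

Derivation:
enqueue(85): queue = [85]
enqueue(45): queue = [85, 45]
enqueue(11): queue = [85, 45, 11]
dequeue(): queue = [45, 11]
dequeue(): queue = [11]
enqueue(93): queue = [11, 93]
enqueue(79): queue = [11, 93, 79]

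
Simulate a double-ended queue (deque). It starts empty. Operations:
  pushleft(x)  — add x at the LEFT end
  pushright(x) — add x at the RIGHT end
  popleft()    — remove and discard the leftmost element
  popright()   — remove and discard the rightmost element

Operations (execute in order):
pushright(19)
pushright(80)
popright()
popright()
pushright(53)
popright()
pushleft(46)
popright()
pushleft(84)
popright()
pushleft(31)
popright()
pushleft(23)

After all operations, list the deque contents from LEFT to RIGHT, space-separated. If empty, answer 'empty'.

Answer: 23

Derivation:
pushright(19): [19]
pushright(80): [19, 80]
popright(): [19]
popright(): []
pushright(53): [53]
popright(): []
pushleft(46): [46]
popright(): []
pushleft(84): [84]
popright(): []
pushleft(31): [31]
popright(): []
pushleft(23): [23]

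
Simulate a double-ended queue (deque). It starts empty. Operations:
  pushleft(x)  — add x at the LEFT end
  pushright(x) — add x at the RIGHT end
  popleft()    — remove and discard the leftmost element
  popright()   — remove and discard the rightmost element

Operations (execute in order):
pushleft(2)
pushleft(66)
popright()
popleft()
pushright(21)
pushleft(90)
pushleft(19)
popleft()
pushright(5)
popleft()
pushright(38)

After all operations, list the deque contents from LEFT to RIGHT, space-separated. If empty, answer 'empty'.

pushleft(2): [2]
pushleft(66): [66, 2]
popright(): [66]
popleft(): []
pushright(21): [21]
pushleft(90): [90, 21]
pushleft(19): [19, 90, 21]
popleft(): [90, 21]
pushright(5): [90, 21, 5]
popleft(): [21, 5]
pushright(38): [21, 5, 38]

Answer: 21 5 38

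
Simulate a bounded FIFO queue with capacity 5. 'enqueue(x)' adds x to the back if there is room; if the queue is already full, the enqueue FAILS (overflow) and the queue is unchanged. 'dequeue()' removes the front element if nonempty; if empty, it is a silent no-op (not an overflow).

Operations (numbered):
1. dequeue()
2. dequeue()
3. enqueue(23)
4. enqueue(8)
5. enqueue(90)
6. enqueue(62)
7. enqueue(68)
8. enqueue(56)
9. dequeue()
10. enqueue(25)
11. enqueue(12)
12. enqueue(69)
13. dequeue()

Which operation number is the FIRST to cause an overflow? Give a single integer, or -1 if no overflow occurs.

1. dequeue(): empty, no-op, size=0
2. dequeue(): empty, no-op, size=0
3. enqueue(23): size=1
4. enqueue(8): size=2
5. enqueue(90): size=3
6. enqueue(62): size=4
7. enqueue(68): size=5
8. enqueue(56): size=5=cap → OVERFLOW (fail)
9. dequeue(): size=4
10. enqueue(25): size=5
11. enqueue(12): size=5=cap → OVERFLOW (fail)
12. enqueue(69): size=5=cap → OVERFLOW (fail)
13. dequeue(): size=4

Answer: 8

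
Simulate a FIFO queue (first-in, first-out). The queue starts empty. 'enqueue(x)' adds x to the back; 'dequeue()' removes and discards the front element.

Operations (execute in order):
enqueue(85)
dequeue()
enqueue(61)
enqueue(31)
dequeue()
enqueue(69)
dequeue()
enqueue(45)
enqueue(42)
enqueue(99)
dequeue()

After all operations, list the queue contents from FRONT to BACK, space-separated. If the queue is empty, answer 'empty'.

enqueue(85): [85]
dequeue(): []
enqueue(61): [61]
enqueue(31): [61, 31]
dequeue(): [31]
enqueue(69): [31, 69]
dequeue(): [69]
enqueue(45): [69, 45]
enqueue(42): [69, 45, 42]
enqueue(99): [69, 45, 42, 99]
dequeue(): [45, 42, 99]

Answer: 45 42 99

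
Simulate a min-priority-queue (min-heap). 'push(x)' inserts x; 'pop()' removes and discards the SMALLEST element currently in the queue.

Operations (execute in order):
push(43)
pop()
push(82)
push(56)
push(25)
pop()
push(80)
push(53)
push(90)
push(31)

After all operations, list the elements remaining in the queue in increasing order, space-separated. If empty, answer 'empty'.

Answer: 31 53 56 80 82 90

Derivation:
push(43): heap contents = [43]
pop() → 43: heap contents = []
push(82): heap contents = [82]
push(56): heap contents = [56, 82]
push(25): heap contents = [25, 56, 82]
pop() → 25: heap contents = [56, 82]
push(80): heap contents = [56, 80, 82]
push(53): heap contents = [53, 56, 80, 82]
push(90): heap contents = [53, 56, 80, 82, 90]
push(31): heap contents = [31, 53, 56, 80, 82, 90]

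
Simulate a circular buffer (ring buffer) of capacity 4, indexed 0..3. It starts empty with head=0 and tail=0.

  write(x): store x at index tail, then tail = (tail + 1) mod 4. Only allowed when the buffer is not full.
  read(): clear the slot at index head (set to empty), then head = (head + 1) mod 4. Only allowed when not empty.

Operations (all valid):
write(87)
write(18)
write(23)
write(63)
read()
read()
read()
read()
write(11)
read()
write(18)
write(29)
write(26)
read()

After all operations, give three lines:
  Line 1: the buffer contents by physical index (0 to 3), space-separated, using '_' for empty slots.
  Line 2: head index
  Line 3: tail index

write(87): buf=[87 _ _ _], head=0, tail=1, size=1
write(18): buf=[87 18 _ _], head=0, tail=2, size=2
write(23): buf=[87 18 23 _], head=0, tail=3, size=3
write(63): buf=[87 18 23 63], head=0, tail=0, size=4
read(): buf=[_ 18 23 63], head=1, tail=0, size=3
read(): buf=[_ _ 23 63], head=2, tail=0, size=2
read(): buf=[_ _ _ 63], head=3, tail=0, size=1
read(): buf=[_ _ _ _], head=0, tail=0, size=0
write(11): buf=[11 _ _ _], head=0, tail=1, size=1
read(): buf=[_ _ _ _], head=1, tail=1, size=0
write(18): buf=[_ 18 _ _], head=1, tail=2, size=1
write(29): buf=[_ 18 29 _], head=1, tail=3, size=2
write(26): buf=[_ 18 29 26], head=1, tail=0, size=3
read(): buf=[_ _ 29 26], head=2, tail=0, size=2

Answer: _ _ 29 26
2
0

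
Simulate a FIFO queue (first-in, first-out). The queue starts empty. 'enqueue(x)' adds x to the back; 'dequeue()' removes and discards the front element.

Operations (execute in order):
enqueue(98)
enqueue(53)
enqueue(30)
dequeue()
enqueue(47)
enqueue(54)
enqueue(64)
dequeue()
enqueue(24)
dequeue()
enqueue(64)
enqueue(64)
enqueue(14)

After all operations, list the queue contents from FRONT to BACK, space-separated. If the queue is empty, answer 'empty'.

Answer: 47 54 64 24 64 64 14

Derivation:
enqueue(98): [98]
enqueue(53): [98, 53]
enqueue(30): [98, 53, 30]
dequeue(): [53, 30]
enqueue(47): [53, 30, 47]
enqueue(54): [53, 30, 47, 54]
enqueue(64): [53, 30, 47, 54, 64]
dequeue(): [30, 47, 54, 64]
enqueue(24): [30, 47, 54, 64, 24]
dequeue(): [47, 54, 64, 24]
enqueue(64): [47, 54, 64, 24, 64]
enqueue(64): [47, 54, 64, 24, 64, 64]
enqueue(14): [47, 54, 64, 24, 64, 64, 14]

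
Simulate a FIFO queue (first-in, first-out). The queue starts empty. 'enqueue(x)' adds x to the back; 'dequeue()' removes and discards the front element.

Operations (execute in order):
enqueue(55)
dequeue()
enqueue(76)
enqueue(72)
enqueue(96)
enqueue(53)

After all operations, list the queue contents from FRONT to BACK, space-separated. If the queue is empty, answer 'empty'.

Answer: 76 72 96 53

Derivation:
enqueue(55): [55]
dequeue(): []
enqueue(76): [76]
enqueue(72): [76, 72]
enqueue(96): [76, 72, 96]
enqueue(53): [76, 72, 96, 53]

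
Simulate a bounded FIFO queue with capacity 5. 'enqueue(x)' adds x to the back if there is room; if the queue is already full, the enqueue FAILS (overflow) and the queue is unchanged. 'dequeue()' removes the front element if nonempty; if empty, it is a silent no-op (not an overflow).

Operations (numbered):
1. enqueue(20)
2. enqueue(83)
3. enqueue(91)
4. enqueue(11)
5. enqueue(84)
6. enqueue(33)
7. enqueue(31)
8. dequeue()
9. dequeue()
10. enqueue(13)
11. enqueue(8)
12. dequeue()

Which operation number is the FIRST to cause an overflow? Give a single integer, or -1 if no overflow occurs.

Answer: 6

Derivation:
1. enqueue(20): size=1
2. enqueue(83): size=2
3. enqueue(91): size=3
4. enqueue(11): size=4
5. enqueue(84): size=5
6. enqueue(33): size=5=cap → OVERFLOW (fail)
7. enqueue(31): size=5=cap → OVERFLOW (fail)
8. dequeue(): size=4
9. dequeue(): size=3
10. enqueue(13): size=4
11. enqueue(8): size=5
12. dequeue(): size=4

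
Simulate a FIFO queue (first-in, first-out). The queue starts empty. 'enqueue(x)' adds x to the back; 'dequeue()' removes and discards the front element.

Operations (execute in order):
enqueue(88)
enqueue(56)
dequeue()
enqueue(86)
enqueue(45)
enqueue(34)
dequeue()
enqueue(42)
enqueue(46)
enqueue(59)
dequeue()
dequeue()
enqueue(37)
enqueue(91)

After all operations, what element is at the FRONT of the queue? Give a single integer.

enqueue(88): queue = [88]
enqueue(56): queue = [88, 56]
dequeue(): queue = [56]
enqueue(86): queue = [56, 86]
enqueue(45): queue = [56, 86, 45]
enqueue(34): queue = [56, 86, 45, 34]
dequeue(): queue = [86, 45, 34]
enqueue(42): queue = [86, 45, 34, 42]
enqueue(46): queue = [86, 45, 34, 42, 46]
enqueue(59): queue = [86, 45, 34, 42, 46, 59]
dequeue(): queue = [45, 34, 42, 46, 59]
dequeue(): queue = [34, 42, 46, 59]
enqueue(37): queue = [34, 42, 46, 59, 37]
enqueue(91): queue = [34, 42, 46, 59, 37, 91]

Answer: 34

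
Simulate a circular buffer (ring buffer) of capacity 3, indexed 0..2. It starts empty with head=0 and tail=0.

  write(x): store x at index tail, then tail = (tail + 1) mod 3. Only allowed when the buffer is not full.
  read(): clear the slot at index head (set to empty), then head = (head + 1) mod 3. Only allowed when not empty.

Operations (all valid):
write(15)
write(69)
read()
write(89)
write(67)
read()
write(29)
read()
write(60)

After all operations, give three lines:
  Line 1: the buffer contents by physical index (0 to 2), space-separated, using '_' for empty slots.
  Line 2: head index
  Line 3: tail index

Answer: 67 29 60
0
0

Derivation:
write(15): buf=[15 _ _], head=0, tail=1, size=1
write(69): buf=[15 69 _], head=0, tail=2, size=2
read(): buf=[_ 69 _], head=1, tail=2, size=1
write(89): buf=[_ 69 89], head=1, tail=0, size=2
write(67): buf=[67 69 89], head=1, tail=1, size=3
read(): buf=[67 _ 89], head=2, tail=1, size=2
write(29): buf=[67 29 89], head=2, tail=2, size=3
read(): buf=[67 29 _], head=0, tail=2, size=2
write(60): buf=[67 29 60], head=0, tail=0, size=3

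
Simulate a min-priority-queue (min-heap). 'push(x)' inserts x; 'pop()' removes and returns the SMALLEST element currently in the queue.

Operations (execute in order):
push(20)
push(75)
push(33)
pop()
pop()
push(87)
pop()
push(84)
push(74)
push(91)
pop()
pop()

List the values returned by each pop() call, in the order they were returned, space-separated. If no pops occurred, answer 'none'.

push(20): heap contents = [20]
push(75): heap contents = [20, 75]
push(33): heap contents = [20, 33, 75]
pop() → 20: heap contents = [33, 75]
pop() → 33: heap contents = [75]
push(87): heap contents = [75, 87]
pop() → 75: heap contents = [87]
push(84): heap contents = [84, 87]
push(74): heap contents = [74, 84, 87]
push(91): heap contents = [74, 84, 87, 91]
pop() → 74: heap contents = [84, 87, 91]
pop() → 84: heap contents = [87, 91]

Answer: 20 33 75 74 84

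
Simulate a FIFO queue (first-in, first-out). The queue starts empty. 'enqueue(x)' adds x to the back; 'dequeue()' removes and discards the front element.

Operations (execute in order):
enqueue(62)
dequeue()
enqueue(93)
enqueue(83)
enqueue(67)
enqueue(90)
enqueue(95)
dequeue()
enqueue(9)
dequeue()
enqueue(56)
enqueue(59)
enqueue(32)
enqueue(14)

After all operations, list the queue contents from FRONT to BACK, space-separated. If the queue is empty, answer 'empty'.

enqueue(62): [62]
dequeue(): []
enqueue(93): [93]
enqueue(83): [93, 83]
enqueue(67): [93, 83, 67]
enqueue(90): [93, 83, 67, 90]
enqueue(95): [93, 83, 67, 90, 95]
dequeue(): [83, 67, 90, 95]
enqueue(9): [83, 67, 90, 95, 9]
dequeue(): [67, 90, 95, 9]
enqueue(56): [67, 90, 95, 9, 56]
enqueue(59): [67, 90, 95, 9, 56, 59]
enqueue(32): [67, 90, 95, 9, 56, 59, 32]
enqueue(14): [67, 90, 95, 9, 56, 59, 32, 14]

Answer: 67 90 95 9 56 59 32 14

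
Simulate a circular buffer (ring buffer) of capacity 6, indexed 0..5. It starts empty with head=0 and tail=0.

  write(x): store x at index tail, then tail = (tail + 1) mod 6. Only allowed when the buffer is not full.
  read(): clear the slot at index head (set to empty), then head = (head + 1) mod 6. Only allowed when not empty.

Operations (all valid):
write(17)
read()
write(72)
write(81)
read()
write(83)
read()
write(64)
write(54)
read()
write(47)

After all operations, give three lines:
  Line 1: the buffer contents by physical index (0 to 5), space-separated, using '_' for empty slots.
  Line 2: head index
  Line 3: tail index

write(17): buf=[17 _ _ _ _ _], head=0, tail=1, size=1
read(): buf=[_ _ _ _ _ _], head=1, tail=1, size=0
write(72): buf=[_ 72 _ _ _ _], head=1, tail=2, size=1
write(81): buf=[_ 72 81 _ _ _], head=1, tail=3, size=2
read(): buf=[_ _ 81 _ _ _], head=2, tail=3, size=1
write(83): buf=[_ _ 81 83 _ _], head=2, tail=4, size=2
read(): buf=[_ _ _ 83 _ _], head=3, tail=4, size=1
write(64): buf=[_ _ _ 83 64 _], head=3, tail=5, size=2
write(54): buf=[_ _ _ 83 64 54], head=3, tail=0, size=3
read(): buf=[_ _ _ _ 64 54], head=4, tail=0, size=2
write(47): buf=[47 _ _ _ 64 54], head=4, tail=1, size=3

Answer: 47 _ _ _ 64 54
4
1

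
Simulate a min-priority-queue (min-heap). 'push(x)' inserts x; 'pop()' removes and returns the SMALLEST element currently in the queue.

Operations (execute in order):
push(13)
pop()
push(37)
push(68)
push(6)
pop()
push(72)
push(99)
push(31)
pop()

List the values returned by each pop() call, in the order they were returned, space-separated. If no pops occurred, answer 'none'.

push(13): heap contents = [13]
pop() → 13: heap contents = []
push(37): heap contents = [37]
push(68): heap contents = [37, 68]
push(6): heap contents = [6, 37, 68]
pop() → 6: heap contents = [37, 68]
push(72): heap contents = [37, 68, 72]
push(99): heap contents = [37, 68, 72, 99]
push(31): heap contents = [31, 37, 68, 72, 99]
pop() → 31: heap contents = [37, 68, 72, 99]

Answer: 13 6 31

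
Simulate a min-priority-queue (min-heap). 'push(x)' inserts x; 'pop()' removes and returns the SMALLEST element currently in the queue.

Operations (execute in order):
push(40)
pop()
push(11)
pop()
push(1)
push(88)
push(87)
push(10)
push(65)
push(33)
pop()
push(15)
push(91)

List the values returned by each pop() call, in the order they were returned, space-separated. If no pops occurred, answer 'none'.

Answer: 40 11 1

Derivation:
push(40): heap contents = [40]
pop() → 40: heap contents = []
push(11): heap contents = [11]
pop() → 11: heap contents = []
push(1): heap contents = [1]
push(88): heap contents = [1, 88]
push(87): heap contents = [1, 87, 88]
push(10): heap contents = [1, 10, 87, 88]
push(65): heap contents = [1, 10, 65, 87, 88]
push(33): heap contents = [1, 10, 33, 65, 87, 88]
pop() → 1: heap contents = [10, 33, 65, 87, 88]
push(15): heap contents = [10, 15, 33, 65, 87, 88]
push(91): heap contents = [10, 15, 33, 65, 87, 88, 91]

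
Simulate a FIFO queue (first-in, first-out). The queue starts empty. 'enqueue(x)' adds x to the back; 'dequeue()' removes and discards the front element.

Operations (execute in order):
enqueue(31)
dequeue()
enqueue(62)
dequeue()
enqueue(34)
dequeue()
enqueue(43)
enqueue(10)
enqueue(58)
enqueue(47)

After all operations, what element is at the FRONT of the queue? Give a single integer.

Answer: 43

Derivation:
enqueue(31): queue = [31]
dequeue(): queue = []
enqueue(62): queue = [62]
dequeue(): queue = []
enqueue(34): queue = [34]
dequeue(): queue = []
enqueue(43): queue = [43]
enqueue(10): queue = [43, 10]
enqueue(58): queue = [43, 10, 58]
enqueue(47): queue = [43, 10, 58, 47]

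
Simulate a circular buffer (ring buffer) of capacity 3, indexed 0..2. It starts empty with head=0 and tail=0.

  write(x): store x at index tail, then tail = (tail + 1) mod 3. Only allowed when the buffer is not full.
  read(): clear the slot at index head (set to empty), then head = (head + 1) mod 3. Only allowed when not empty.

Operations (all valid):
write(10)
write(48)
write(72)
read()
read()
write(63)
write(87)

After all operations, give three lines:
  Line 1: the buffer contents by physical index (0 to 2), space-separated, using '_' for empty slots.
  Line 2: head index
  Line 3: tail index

Answer: 63 87 72
2
2

Derivation:
write(10): buf=[10 _ _], head=0, tail=1, size=1
write(48): buf=[10 48 _], head=0, tail=2, size=2
write(72): buf=[10 48 72], head=0, tail=0, size=3
read(): buf=[_ 48 72], head=1, tail=0, size=2
read(): buf=[_ _ 72], head=2, tail=0, size=1
write(63): buf=[63 _ 72], head=2, tail=1, size=2
write(87): buf=[63 87 72], head=2, tail=2, size=3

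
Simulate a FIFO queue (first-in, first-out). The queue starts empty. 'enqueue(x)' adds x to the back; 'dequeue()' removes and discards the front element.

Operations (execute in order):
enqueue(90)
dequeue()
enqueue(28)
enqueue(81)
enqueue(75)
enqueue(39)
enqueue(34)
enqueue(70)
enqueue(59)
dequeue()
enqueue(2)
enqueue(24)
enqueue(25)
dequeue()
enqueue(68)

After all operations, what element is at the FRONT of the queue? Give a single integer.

Answer: 75

Derivation:
enqueue(90): queue = [90]
dequeue(): queue = []
enqueue(28): queue = [28]
enqueue(81): queue = [28, 81]
enqueue(75): queue = [28, 81, 75]
enqueue(39): queue = [28, 81, 75, 39]
enqueue(34): queue = [28, 81, 75, 39, 34]
enqueue(70): queue = [28, 81, 75, 39, 34, 70]
enqueue(59): queue = [28, 81, 75, 39, 34, 70, 59]
dequeue(): queue = [81, 75, 39, 34, 70, 59]
enqueue(2): queue = [81, 75, 39, 34, 70, 59, 2]
enqueue(24): queue = [81, 75, 39, 34, 70, 59, 2, 24]
enqueue(25): queue = [81, 75, 39, 34, 70, 59, 2, 24, 25]
dequeue(): queue = [75, 39, 34, 70, 59, 2, 24, 25]
enqueue(68): queue = [75, 39, 34, 70, 59, 2, 24, 25, 68]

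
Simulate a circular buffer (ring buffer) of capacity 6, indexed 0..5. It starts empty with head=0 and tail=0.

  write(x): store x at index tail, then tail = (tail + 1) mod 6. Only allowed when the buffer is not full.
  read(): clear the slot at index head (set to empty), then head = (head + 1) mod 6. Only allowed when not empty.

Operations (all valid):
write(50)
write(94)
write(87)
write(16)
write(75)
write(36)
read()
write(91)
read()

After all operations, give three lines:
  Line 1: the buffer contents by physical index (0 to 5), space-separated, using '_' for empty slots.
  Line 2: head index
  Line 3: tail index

Answer: 91 _ 87 16 75 36
2
1

Derivation:
write(50): buf=[50 _ _ _ _ _], head=0, tail=1, size=1
write(94): buf=[50 94 _ _ _ _], head=0, tail=2, size=2
write(87): buf=[50 94 87 _ _ _], head=0, tail=3, size=3
write(16): buf=[50 94 87 16 _ _], head=0, tail=4, size=4
write(75): buf=[50 94 87 16 75 _], head=0, tail=5, size=5
write(36): buf=[50 94 87 16 75 36], head=0, tail=0, size=6
read(): buf=[_ 94 87 16 75 36], head=1, tail=0, size=5
write(91): buf=[91 94 87 16 75 36], head=1, tail=1, size=6
read(): buf=[91 _ 87 16 75 36], head=2, tail=1, size=5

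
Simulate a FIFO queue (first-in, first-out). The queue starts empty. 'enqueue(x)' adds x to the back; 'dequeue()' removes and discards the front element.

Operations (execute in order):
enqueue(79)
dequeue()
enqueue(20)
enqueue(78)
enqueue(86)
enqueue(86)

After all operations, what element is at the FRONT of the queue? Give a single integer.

Answer: 20

Derivation:
enqueue(79): queue = [79]
dequeue(): queue = []
enqueue(20): queue = [20]
enqueue(78): queue = [20, 78]
enqueue(86): queue = [20, 78, 86]
enqueue(86): queue = [20, 78, 86, 86]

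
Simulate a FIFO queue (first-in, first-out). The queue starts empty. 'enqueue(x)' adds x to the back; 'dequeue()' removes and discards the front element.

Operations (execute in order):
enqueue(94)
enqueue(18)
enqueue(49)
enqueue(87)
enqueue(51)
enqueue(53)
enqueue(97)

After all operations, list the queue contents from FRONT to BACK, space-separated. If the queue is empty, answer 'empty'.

Answer: 94 18 49 87 51 53 97

Derivation:
enqueue(94): [94]
enqueue(18): [94, 18]
enqueue(49): [94, 18, 49]
enqueue(87): [94, 18, 49, 87]
enqueue(51): [94, 18, 49, 87, 51]
enqueue(53): [94, 18, 49, 87, 51, 53]
enqueue(97): [94, 18, 49, 87, 51, 53, 97]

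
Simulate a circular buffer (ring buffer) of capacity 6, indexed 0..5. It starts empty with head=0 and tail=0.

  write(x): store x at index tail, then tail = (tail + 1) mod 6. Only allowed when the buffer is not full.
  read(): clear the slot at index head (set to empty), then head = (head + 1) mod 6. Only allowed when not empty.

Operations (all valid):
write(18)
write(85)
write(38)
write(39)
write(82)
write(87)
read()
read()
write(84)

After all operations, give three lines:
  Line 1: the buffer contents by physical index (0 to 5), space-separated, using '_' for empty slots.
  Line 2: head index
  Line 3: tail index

Answer: 84 _ 38 39 82 87
2
1

Derivation:
write(18): buf=[18 _ _ _ _ _], head=0, tail=1, size=1
write(85): buf=[18 85 _ _ _ _], head=0, tail=2, size=2
write(38): buf=[18 85 38 _ _ _], head=0, tail=3, size=3
write(39): buf=[18 85 38 39 _ _], head=0, tail=4, size=4
write(82): buf=[18 85 38 39 82 _], head=0, tail=5, size=5
write(87): buf=[18 85 38 39 82 87], head=0, tail=0, size=6
read(): buf=[_ 85 38 39 82 87], head=1, tail=0, size=5
read(): buf=[_ _ 38 39 82 87], head=2, tail=0, size=4
write(84): buf=[84 _ 38 39 82 87], head=2, tail=1, size=5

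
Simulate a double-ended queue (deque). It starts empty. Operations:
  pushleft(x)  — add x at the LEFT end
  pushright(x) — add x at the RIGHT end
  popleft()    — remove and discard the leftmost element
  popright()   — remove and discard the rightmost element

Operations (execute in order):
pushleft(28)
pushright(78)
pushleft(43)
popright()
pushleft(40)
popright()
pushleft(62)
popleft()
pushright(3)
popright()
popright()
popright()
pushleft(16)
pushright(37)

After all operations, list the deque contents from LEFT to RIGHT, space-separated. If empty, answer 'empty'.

pushleft(28): [28]
pushright(78): [28, 78]
pushleft(43): [43, 28, 78]
popright(): [43, 28]
pushleft(40): [40, 43, 28]
popright(): [40, 43]
pushleft(62): [62, 40, 43]
popleft(): [40, 43]
pushright(3): [40, 43, 3]
popright(): [40, 43]
popright(): [40]
popright(): []
pushleft(16): [16]
pushright(37): [16, 37]

Answer: 16 37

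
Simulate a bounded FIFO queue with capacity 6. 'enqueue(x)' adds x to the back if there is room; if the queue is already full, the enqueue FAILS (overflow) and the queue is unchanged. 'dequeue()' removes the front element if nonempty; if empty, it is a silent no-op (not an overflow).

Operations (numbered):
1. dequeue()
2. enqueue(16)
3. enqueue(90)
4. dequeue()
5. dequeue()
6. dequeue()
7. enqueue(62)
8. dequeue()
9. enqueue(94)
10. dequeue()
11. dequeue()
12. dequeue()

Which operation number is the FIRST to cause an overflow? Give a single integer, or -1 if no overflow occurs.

1. dequeue(): empty, no-op, size=0
2. enqueue(16): size=1
3. enqueue(90): size=2
4. dequeue(): size=1
5. dequeue(): size=0
6. dequeue(): empty, no-op, size=0
7. enqueue(62): size=1
8. dequeue(): size=0
9. enqueue(94): size=1
10. dequeue(): size=0
11. dequeue(): empty, no-op, size=0
12. dequeue(): empty, no-op, size=0

Answer: -1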